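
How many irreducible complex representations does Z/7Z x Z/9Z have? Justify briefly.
63

Why: The number of irreducible complex representations of a finite group equals its number of conjugacy classes. Z/7Z x Z/9Z is abelian of order 63, so every element is its own conjugacy class: 63 classes, so Z/7Z x Z/9Z (order 63) has exactly 63 irreducible complex representations.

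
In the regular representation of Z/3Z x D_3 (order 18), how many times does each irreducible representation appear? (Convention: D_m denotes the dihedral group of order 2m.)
Each irreducible V_i of dimension d_i appears with multiplicity d_i, i.e. rho_reg = (direct sum over all irreducibles V_i) d_i V_i. The irreducible dimensions for Z/3Z x D_3 are 1, 1, 1, 1, 1, 1, 2, 2, 2: 6 irreducibles of dimension 1, each with multiplicity 1; 3 irreducibles of dimension 2, each with multiplicity 2. Total dimension 6*1*1 + 3*2*2 = 18 = |G|.

Justification: General theorem: in the regular representation of a finite group G, each irreducible appears with multiplicity equal to its dimension. Check: dim(rho_reg) = sum d_i^2 = 1 + 1 + 1 + 1 + 1 + 1 + 4 + 4 + 4 = 18 = |G|.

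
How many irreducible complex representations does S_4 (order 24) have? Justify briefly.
5

Solution. The number of irreducible complex representations of a finite group equals its number of conjugacy classes. Conjugacy classes in S_4 correspond to cycle types, i.e. partitions of 4; there are p(4) = 5 of them, so S_4 (order 24) has exactly 5 irreducible complex representations.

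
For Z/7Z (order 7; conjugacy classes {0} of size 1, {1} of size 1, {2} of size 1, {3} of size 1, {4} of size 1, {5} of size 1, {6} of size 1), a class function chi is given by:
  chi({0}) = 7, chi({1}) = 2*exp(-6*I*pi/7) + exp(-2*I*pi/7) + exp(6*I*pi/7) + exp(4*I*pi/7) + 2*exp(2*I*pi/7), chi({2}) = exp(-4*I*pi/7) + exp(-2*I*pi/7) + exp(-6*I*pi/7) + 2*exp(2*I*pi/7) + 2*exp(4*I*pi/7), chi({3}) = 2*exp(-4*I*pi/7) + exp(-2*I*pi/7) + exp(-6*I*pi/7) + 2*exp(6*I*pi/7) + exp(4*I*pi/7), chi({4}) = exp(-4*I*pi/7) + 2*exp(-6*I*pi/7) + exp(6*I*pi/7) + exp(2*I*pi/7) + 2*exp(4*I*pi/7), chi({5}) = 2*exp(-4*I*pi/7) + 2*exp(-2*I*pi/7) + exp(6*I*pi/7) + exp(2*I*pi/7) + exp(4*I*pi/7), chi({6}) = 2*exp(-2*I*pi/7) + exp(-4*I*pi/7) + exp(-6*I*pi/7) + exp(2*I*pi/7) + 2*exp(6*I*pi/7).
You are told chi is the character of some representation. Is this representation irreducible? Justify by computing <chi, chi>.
Not irreducible (reducible): <chi, chi> = 11 > 1.

Why: <chi, chi> = (1/|G|) sum_C |C| * |chi(C)|^2 = (1/7)[1*|7|^2 + 1*|2*exp(-6*I*pi/7) + exp(-2*I*pi/7) + exp(6*I*pi/7) + exp(4*I*pi/7) + 2*exp(2*I*pi/7)|^2 + 1*|exp(-4*I*pi/7) + exp(-2*I*pi/7) + exp(-6*I*pi/7) + 2*exp(2*I*pi/7) + 2*exp(4*I*pi/7)|^2 + 1*|2*exp(-4*I*pi/7) + exp(-2*I*pi/7) + exp(-6*I*pi/7) + 2*exp(6*I*pi/7) + exp(4*I*pi/7)|^2 + 1*|exp(-4*I*pi/7) + 2*exp(-6*I*pi/7) + exp(6*I*pi/7) + exp(2*I*pi/7) + 2*exp(4*I*pi/7)|^2 + 1*|2*exp(-4*I*pi/7) + 2*exp(-2*I*pi/7) + exp(6*I*pi/7) + exp(2*I*pi/7) + exp(4*I*pi/7)|^2 + 1*|2*exp(-2*I*pi/7) + exp(-4*I*pi/7) + exp(-6*I*pi/7) + exp(2*I*pi/7) + 2*exp(6*I*pi/7)|^2]
  = (1/7)[(49) + (11 + 8*exp(-4*I*pi/7) + 5*exp(-2*I*pi/7) + 6*exp(-6*I*pi/7) + 6*exp(6*I*pi/7) + 5*exp(2*I*pi/7) + 8*exp(4*I*pi/7)) + (11 + 5*exp(-4*I*pi/7) + 6*exp(-2*I*pi/7) + 8*exp(-6*I*pi/7) + 8*exp(6*I*pi/7) + 6*exp(2*I*pi/7) + 5*exp(4*I*pi/7)) + (11 + 8*exp(-2*I*pi/7) + 6*exp(-4*I*pi/7) + 5*exp(-6*I*pi/7) + 5*exp(6*I*pi/7) + 6*exp(4*I*pi/7) + 8*exp(2*I*pi/7)) + (11 + 8*exp(-2*I*pi/7) + 6*exp(-4*I*pi/7) + 5*exp(-6*I*pi/7) + 5*exp(6*I*pi/7) + 6*exp(4*I*pi/7) + 8*exp(2*I*pi/7)) + (11 + 5*exp(-4*I*pi/7) + 6*exp(-2*I*pi/7) + 8*exp(-6*I*pi/7) + 8*exp(6*I*pi/7) + 6*exp(2*I*pi/7) + 5*exp(4*I*pi/7)) + (11 + 8*exp(-4*I*pi/7) + 5*exp(-2*I*pi/7) + 6*exp(-6*I*pi/7) + 6*exp(6*I*pi/7) + 5*exp(2*I*pi/7) + 8*exp(4*I*pi/7))] = 77/7 = 11.
(Exp terms are combined using exp(i*s)*conj(exp(i*t)) = exp(i*(s-t)), and sums of them are collapsed using the identity that for every m > 1 the m distinct m-th roots of unity sum to 0, e.g. 1 + exp(2*I*pi/3) + exp(-2*I*pi/3) = 0.)
A character is irreducible iff <chi, chi> = 1, so this representation is reducible.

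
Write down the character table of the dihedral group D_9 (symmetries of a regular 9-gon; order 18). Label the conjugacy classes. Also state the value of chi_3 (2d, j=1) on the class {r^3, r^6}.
Conjugacy classes: {e} of size 1, {r^1, r^8} of size 2, {r^2, r^7} of size 2, {r^3, r^6} of size 2, {r^4, r^5} of size 2, {s, sr, ..., sr^8} of size 9.
Character table:
  irrep \ class              {e} (size 1)  {r^1, r^8} (size 2)  {r^2, r^7} (size 2)  {r^3, r^6} (size 2)  {r^4, r^5} (size 2)  {s, sr, ..., sr^8} (size 9)
  chi_1 (triv)               1             1                    1                    1                    1                    1                          
  chi_2 (sign: r->1, s->-1)  1             1                    1                    1                    1                    -1                         
  chi_3 (2d, j=1)            2             2*cos(2*pi/9)        2*cos(4*pi/9)        -1                   -2*cos(pi/9)         0                          
  chi_4 (2d, j=2)            2             2*cos(4*pi/9)        -2*cos(pi/9)         -1                   2*cos(2*pi/9)        0                          
  chi_5 (2d, j=3)            2             -1                   -1                   2                    -1                   0                          
  chi_6 (2d, j=4)            2             -2*cos(pi/9)         2*cos(2*pi/9)        -1                   2*cos(4*pi/9)        0                          

Spot check: chi_3 (2d, j=1) on {r^3, r^6} = -1.

Justification: D_9 has order 2*9 = 18 with 6 conjugacy classes, hence 6 irreducibles. Sum of squared dims 1 + 1 + 4 + 4 + 4 + 4 = 18 = |G|. Linear characters come from the abelianisation; the 2-dimensional irreps have character r^k -> 2*cos(2*pi*j*k/9), reflections -> 0.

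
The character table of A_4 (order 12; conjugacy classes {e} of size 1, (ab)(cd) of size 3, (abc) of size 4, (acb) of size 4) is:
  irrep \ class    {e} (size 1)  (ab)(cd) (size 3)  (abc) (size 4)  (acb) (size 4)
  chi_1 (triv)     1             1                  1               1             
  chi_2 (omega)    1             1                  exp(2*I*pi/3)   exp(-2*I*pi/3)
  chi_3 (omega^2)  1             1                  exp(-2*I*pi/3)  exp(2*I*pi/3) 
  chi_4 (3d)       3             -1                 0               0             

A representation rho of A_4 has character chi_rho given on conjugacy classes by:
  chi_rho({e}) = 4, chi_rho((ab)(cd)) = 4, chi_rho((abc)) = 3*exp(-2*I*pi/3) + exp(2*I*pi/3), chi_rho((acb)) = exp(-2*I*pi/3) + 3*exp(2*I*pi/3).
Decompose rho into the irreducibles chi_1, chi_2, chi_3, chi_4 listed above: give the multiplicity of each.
Multiplicities: chi_1: 0, chi_2: 1, chi_3: 3, chi_4: 0.

Reasoning: Use <chi_rho, chi> = (1/|G|) sum_C |C| * chi_rho(C) * conj(chi(C)) with |G| = 12 for each irreducible chi in the table:
  <chi_rho, chi_1> = (1/12)[1*(4)*conj(1) + 3*(4)*conj(1) + 4*(3*exp(-2*I*pi/3) + exp(2*I*pi/3))*conj(1) + 4*(exp(-2*I*pi/3) + 3*exp(2*I*pi/3))*conj(1)]
      = (1/12)[(4) + (12) + (12*exp(-2*I*pi/3) + 4*exp(2*I*pi/3)) + (4*exp(-2*I*pi/3) + 12*exp(2*I*pi/3))] = 0/12 = 0
  <chi_rho, chi_2> = (1/12)[1*(4)*conj(1) + 3*(4)*conj(1) + 4*(3*exp(-2*I*pi/3) + exp(2*I*pi/3))*conj(exp(2*I*pi/3)) + 4*(exp(-2*I*pi/3) + 3*exp(2*I*pi/3))*conj(exp(-2*I*pi/3))]
      = (1/12)[(4) + (12) + (4 + 12*exp(2*I*pi/3)) + (4 + 12*exp(-2*I*pi/3))] = 12/12 = 1
  <chi_rho, chi_3> = (1/12)[1*(4)*conj(1) + 3*(4)*conj(1) + 4*(3*exp(-2*I*pi/3) + exp(2*I*pi/3))*conj(exp(-2*I*pi/3)) + 4*(exp(-2*I*pi/3) + 3*exp(2*I*pi/3))*conj(exp(2*I*pi/3))]
      = (1/12)[(4) + (12) + (12 + 4*exp(-2*I*pi/3)) + (12 + 4*exp(2*I*pi/3))] = 36/12 = 3
  <chi_rho, chi_4> = (1/12)[1*(4)*conj(3) + 3*(4)*conj(-1) + 4*(3*exp(-2*I*pi/3) + exp(2*I*pi/3))*conj(0) + 4*(exp(-2*I*pi/3) + 3*exp(2*I*pi/3))*conj(0)]
      = (1/12)[(12) + (-12) + (0) + (0)] = 0/12 = 0
(Exp terms are combined using exp(i*s)*conj(exp(i*t)) = exp(i*(s-t)), and sums of them are collapsed using the identity that for every m > 1 the m distinct m-th roots of unity sum to 0, e.g. 1 + exp(2*I*pi/3) + exp(-2*I*pi/3) = 0.)
Dimension check: dim(rho) = sum (mult * dim) = 0*1 + 1*1 + 3*1 + 0*3 = 4 = chi_rho(e) = 4.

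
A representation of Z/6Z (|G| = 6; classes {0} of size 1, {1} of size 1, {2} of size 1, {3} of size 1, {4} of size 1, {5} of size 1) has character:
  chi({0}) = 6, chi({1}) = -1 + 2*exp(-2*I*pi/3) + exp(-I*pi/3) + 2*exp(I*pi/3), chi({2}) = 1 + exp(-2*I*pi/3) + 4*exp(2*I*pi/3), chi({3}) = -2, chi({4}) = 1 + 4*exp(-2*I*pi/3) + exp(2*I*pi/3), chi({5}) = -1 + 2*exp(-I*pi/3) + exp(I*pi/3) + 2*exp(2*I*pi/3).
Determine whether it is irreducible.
Not irreducible (reducible): <chi, chi> = 10 > 1.

Details: <chi, chi> = (1/|G|) sum_C |C| * |chi(C)|^2 = (1/6)[1*|6|^2 + 1*|-1 + 2*exp(-2*I*pi/3) + exp(-I*pi/3) + 2*exp(I*pi/3)|^2 + 1*|1 + exp(-2*I*pi/3) + 4*exp(2*I*pi/3)|^2 + 1*|-2|^2 + 1*|1 + 4*exp(-2*I*pi/3) + exp(2*I*pi/3)|^2 + 1*|-1 + 2*exp(-I*pi/3) + exp(I*pi/3) + 2*exp(2*I*pi/3)|^2]
  = (1/6)[(36) + (1) + (9) + (4) + (9) + (1)] = 60/6 = 10.
(Exp terms are combined using exp(i*s)*conj(exp(i*t)) = exp(i*(s-t)), and sums of them are collapsed using the identity that for every m > 1 the m distinct m-th roots of unity sum to 0, e.g. 1 + exp(2*I*pi/3) + exp(-2*I*pi/3) = 0.)
A character is irreducible iff <chi, chi> = 1, so this representation is reducible.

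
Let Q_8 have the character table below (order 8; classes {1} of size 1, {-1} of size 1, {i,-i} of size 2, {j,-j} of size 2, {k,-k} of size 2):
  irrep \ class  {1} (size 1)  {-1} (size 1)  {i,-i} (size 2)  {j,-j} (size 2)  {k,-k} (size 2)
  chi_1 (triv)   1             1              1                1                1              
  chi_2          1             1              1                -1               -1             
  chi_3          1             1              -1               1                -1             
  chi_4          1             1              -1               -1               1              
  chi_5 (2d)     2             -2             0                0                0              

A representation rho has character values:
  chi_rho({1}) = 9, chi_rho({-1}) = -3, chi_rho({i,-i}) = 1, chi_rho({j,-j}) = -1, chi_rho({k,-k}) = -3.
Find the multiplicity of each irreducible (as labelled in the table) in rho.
Multiplicities: chi_1: 0, chi_2: 2, chi_3: 1, chi_4: 0, chi_5: 3.

Working: Use <chi_rho, chi> = (1/|G|) sum_C |C| * chi_rho(C) * conj(chi(C)) with |G| = 8 for each irreducible chi in the table:
  <chi_rho, chi_1> = (1/8)[1*(9)*conj(1) + 1*(-3)*conj(1) + 2*(1)*conj(1) + 2*(-1)*conj(1) + 2*(-3)*conj(1)]
      = (1/8)[(9) + (-3) + (2) + (-2) + (-6)] = 0/8 = 0
  <chi_rho, chi_2> = (1/8)[1*(9)*conj(1) + 1*(-3)*conj(1) + 2*(1)*conj(1) + 2*(-1)*conj(-1) + 2*(-3)*conj(-1)]
      = (1/8)[(9) + (-3) + (2) + (2) + (6)] = 16/8 = 2
  <chi_rho, chi_3> = (1/8)[1*(9)*conj(1) + 1*(-3)*conj(1) + 2*(1)*conj(-1) + 2*(-1)*conj(1) + 2*(-3)*conj(-1)]
      = (1/8)[(9) + (-3) + (-2) + (-2) + (6)] = 8/8 = 1
  <chi_rho, chi_4> = (1/8)[1*(9)*conj(1) + 1*(-3)*conj(1) + 2*(1)*conj(-1) + 2*(-1)*conj(-1) + 2*(-3)*conj(1)]
      = (1/8)[(9) + (-3) + (-2) + (2) + (-6)] = 0/8 = 0
  <chi_rho, chi_5> = (1/8)[1*(9)*conj(2) + 1*(-3)*conj(-2) + 2*(1)*conj(0) + 2*(-1)*conj(0) + 2*(-3)*conj(0)]
      = (1/8)[(18) + (6) + (0) + (0) + (0)] = 24/8 = 3
Dimension check: dim(rho) = sum (mult * dim) = 0*1 + 2*1 + 1*1 + 0*1 + 3*2 = 9 = chi_rho(e) = 9.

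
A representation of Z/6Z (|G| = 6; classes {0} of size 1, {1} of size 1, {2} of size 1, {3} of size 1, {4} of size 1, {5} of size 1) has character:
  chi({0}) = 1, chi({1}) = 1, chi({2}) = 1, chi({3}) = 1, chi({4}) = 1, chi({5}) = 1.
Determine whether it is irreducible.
Irreducible: <chi, chi> = 1.

Reasoning: <chi, chi> = (1/|G|) sum_C |C| * |chi(C)|^2 = (1/6)[1*|1|^2 + 1*|1|^2 + 1*|1|^2 + 1*|1|^2 + 1*|1|^2 + 1*|1|^2]
  = (1/6)[(1) + (1) + (1) + (1) + (1) + (1)] = 6/6 = 1.
(Exp terms are combined using exp(i*s)*conj(exp(i*t)) = exp(i*(s-t)), and sums of them are collapsed using the identity that for every m > 1 the m distinct m-th roots of unity sum to 0, e.g. 1 + exp(2*I*pi/3) + exp(-2*I*pi/3) = 0.)
A character is irreducible iff <chi, chi> = 1, so this representation is irreducible.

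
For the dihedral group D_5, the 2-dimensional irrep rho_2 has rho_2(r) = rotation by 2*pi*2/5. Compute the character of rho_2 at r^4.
chi_{rho_2}(r^4) = 2*cos(2*pi*2*4/5) = -sqrt(5)/2 - 1/2

Derivation: rho_2(r^4) is rotation by angle 2*pi*2*4/5, whose trace is 2*cos(2*pi*2*4/5) = -sqrt(5)/2 - 1/2.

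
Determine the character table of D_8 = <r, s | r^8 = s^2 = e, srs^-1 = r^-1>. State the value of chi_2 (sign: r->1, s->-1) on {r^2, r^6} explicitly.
Conjugacy classes: {e} of size 1, {r^4} of size 1, {r^1, r^7} of size 2, {r^2, r^6} of size 2, {r^3, r^5} of size 2, {s, sr^2, ...} of size 4, {sr, sr^3, ...} of size 4.
Character table:
  irrep \ class              {e} (size 1)  {r^4} (size 1)  {r^1, r^7} (size 2)  {r^2, r^6} (size 2)  {r^3, r^5} (size 2)  {s, sr^2, ...} (size 4)  {sr, sr^3, ...} (size 4)
  chi_1 (triv)               1             1               1                    1                    1                    1                        1                       
  chi_2 (sign: r->1, s->-1)  1             1               1                    1                    1                    -1                       -1                      
  chi_3 (r->-1, s->1)        1             1               -1                   1                    -1                   1                        -1                      
  chi_4 (r->-1, s->-1)       1             1               -1                   1                    -1                   -1                       1                       
  chi_5 (2d, j=1)            2             -2              sqrt(2)              0                    -sqrt(2)             0                        0                       
  chi_6 (2d, j=2)            2             2               0                    -2                   0                    0                        0                       
  chi_7 (2d, j=3)            2             -2              -sqrt(2)             0                    sqrt(2)              0                        0                       

Spot check: chi_2 (sign: r->1, s->-1) on {r^2, r^6} = 1.

Explanation: D_8 has order 2*8 = 16 with 7 conjugacy classes, hence 7 irreducibles. Sum of squared dims 1 + 1 + 1 + 1 + 4 + 4 + 4 = 16 = |G|. Linear characters come from the abelianisation; the 2-dimensional irreps have character r^k -> 2*cos(2*pi*j*k/8), reflections -> 0.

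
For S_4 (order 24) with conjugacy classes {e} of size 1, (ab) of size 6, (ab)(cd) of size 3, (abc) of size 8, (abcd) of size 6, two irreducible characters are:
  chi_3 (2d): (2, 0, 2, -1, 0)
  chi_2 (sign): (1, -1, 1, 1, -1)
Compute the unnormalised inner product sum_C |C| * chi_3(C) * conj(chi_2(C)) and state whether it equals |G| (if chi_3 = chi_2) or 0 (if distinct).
Sum = 0; so <chi_3, chi_2> = 0 (distinct irreducibles are orthogonal).

Justification: Compute term by term over conjugacy classes (|C| * chi_3(C) * conj(chi_2(C))):
  1*(2)*conj(1) + 6*(0)*conj(-1) + 3*(2)*conj(1) + 8*(-1)*conj(1) + 6*(0)*conj(-1)
  = (2) + (0) + (6) + (-8) + (0)
  = 0.
Dividing by |G| = 24 gives 0/24 = 0, matching the row-orthogonality relation <chi_3, chi_2> = [chi_3 = chi_2].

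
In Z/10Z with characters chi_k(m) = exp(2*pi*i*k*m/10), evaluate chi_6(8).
chi_6(8) = zeta_10^48 = exp(-2*I*pi/5)

Why: chi_6(8) = zeta_10^(6*8) = zeta_10^48. Since zeta_10^10 = 1, this equals zeta_10^8 = exp(2*pi*i*8/10) = exp(-2*I*pi/5).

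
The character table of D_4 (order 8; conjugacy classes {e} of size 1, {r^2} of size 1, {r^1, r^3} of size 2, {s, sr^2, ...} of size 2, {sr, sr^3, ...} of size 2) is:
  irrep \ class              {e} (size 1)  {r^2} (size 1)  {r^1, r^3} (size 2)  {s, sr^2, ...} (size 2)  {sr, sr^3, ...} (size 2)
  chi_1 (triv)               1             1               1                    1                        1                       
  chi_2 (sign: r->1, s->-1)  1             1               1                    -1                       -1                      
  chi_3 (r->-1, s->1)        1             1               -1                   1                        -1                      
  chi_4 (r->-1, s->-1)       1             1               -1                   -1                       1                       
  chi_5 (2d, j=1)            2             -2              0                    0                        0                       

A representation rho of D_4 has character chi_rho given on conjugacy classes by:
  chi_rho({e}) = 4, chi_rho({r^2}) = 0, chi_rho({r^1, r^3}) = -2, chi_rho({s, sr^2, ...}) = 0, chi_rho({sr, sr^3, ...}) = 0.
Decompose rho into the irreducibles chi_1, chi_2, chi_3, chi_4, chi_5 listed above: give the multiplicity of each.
Multiplicities: chi_1: 0, chi_2: 0, chi_3: 1, chi_4: 1, chi_5: 1.

Use <chi_rho, chi> = (1/|G|) sum_C |C| * chi_rho(C) * conj(chi(C)) with |G| = 8 for each irreducible chi in the table:
  <chi_rho, chi_1> = (1/8)[1*(4)*conj(1) + 1*(0)*conj(1) + 2*(-2)*conj(1) + 2*(0)*conj(1) + 2*(0)*conj(1)]
      = (1/8)[(4) + (0) + (-4) + (0) + (0)] = 0/8 = 0
  <chi_rho, chi_2> = (1/8)[1*(4)*conj(1) + 1*(0)*conj(1) + 2*(-2)*conj(1) + 2*(0)*conj(-1) + 2*(0)*conj(-1)]
      = (1/8)[(4) + (0) + (-4) + (0) + (0)] = 0/8 = 0
  <chi_rho, chi_3> = (1/8)[1*(4)*conj(1) + 1*(0)*conj(1) + 2*(-2)*conj(-1) + 2*(0)*conj(1) + 2*(0)*conj(-1)]
      = (1/8)[(4) + (0) + (4) + (0) + (0)] = 8/8 = 1
  <chi_rho, chi_4> = (1/8)[1*(4)*conj(1) + 1*(0)*conj(1) + 2*(-2)*conj(-1) + 2*(0)*conj(-1) + 2*(0)*conj(1)]
      = (1/8)[(4) + (0) + (4) + (0) + (0)] = 8/8 = 1
  <chi_rho, chi_5> = (1/8)[1*(4)*conj(2) + 1*(0)*conj(-2) + 2*(-2)*conj(0) + 2*(0)*conj(0) + 2*(0)*conj(0)]
      = (1/8)[(8) + (0) + (0) + (0) + (0)] = 8/8 = 1
Dimension check: dim(rho) = sum (mult * dim) = 0*1 + 0*1 + 1*1 + 1*1 + 1*2 = 4 = chi_rho(e) = 4.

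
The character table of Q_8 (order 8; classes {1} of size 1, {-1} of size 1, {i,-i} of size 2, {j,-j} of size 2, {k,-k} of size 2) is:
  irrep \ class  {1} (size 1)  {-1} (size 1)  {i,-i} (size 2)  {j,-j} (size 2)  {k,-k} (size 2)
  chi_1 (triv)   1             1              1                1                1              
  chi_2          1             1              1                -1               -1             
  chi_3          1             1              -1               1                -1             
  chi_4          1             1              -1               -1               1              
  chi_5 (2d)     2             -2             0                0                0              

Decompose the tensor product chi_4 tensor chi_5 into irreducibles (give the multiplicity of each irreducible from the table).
chi_4 tensor chi_5 = chi_5 (all other irreducibles have multiplicity 0).

Details: The character of a tensor product is the pointwise product (chi_4 * chi_5)(C) = chi_4(C) * chi_5(C):
  {1}: (1)*(2), {-1}: (1)*(-2), {i,-i}: (-1)*(0), {j,-j}: (-1)*(0), {k,-k}: (1)*(0)
so (chi_4 * chi_5) takes values
  {1} -> 2, {-1} -> -2, {i,-i} -> 0, {j,-j} -> 0, {k,-k} -> 0.
Now take the inner product of this character with each irreducible chi from the table, <chi_4*chi_5, chi> = (1/8) sum_C |C| (chi_4*chi_5)(C) conj(chi(C)):
  <chi_4*chi_5, chi_1> = (1/8)[1*(2)*conj(1) + 1*(-2)*conj(1) + 2*(0)*conj(1) + 2*(0)*conj(1) + 2*(0)*conj(1)]
      = (1/8)[(2) + (-2) + (0) + (0) + (0)] = 0/8 = 0
  <chi_4*chi_5, chi_2> = (1/8)[1*(2)*conj(1) + 1*(-2)*conj(1) + 2*(0)*conj(1) + 2*(0)*conj(-1) + 2*(0)*conj(-1)]
      = (1/8)[(2) + (-2) + (0) + (0) + (0)] = 0/8 = 0
  <chi_4*chi_5, chi_3> = (1/8)[1*(2)*conj(1) + 1*(-2)*conj(1) + 2*(0)*conj(-1) + 2*(0)*conj(1) + 2*(0)*conj(-1)]
      = (1/8)[(2) + (-2) + (0) + (0) + (0)] = 0/8 = 0
  <chi_4*chi_5, chi_4> = (1/8)[1*(2)*conj(1) + 1*(-2)*conj(1) + 2*(0)*conj(-1) + 2*(0)*conj(-1) + 2*(0)*conj(1)]
      = (1/8)[(2) + (-2) + (0) + (0) + (0)] = 0/8 = 0
  <chi_4*chi_5, chi_5> = (1/8)[1*(2)*conj(2) + 1*(-2)*conj(-2) + 2*(0)*conj(0) + 2*(0)*conj(0) + 2*(0)*conj(0)]
      = (1/8)[(4) + (4) + (0) + (0) + (0)] = 8/8 = 1
Hence the multiplicities are chi_5: 1. Dimension check: dim(chi_4)*dim(chi_5) = 1*2 = 2 and sum (mult * dim) = 1*2 = 2.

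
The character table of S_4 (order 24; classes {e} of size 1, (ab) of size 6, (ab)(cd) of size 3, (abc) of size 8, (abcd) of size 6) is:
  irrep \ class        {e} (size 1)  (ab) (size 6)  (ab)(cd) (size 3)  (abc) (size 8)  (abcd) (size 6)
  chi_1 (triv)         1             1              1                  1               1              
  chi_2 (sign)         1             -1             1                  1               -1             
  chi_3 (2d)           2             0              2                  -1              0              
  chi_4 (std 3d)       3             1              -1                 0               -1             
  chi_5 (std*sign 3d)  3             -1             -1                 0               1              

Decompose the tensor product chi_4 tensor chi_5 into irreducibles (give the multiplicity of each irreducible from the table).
chi_4 tensor chi_5 = chi_2 + chi_3 + chi_4 + chi_5 (all other irreducibles have multiplicity 0).

Proof sketch: The character of a tensor product is the pointwise product (chi_4 * chi_5)(C) = chi_4(C) * chi_5(C):
  {e}: (3)*(3), (ab): (1)*(-1), (ab)(cd): (-1)*(-1), (abc): (0)*(0), (abcd): (-1)*(1)
so (chi_4 * chi_5) takes values
  {e} -> 9, (ab) -> -1, (ab)(cd) -> 1, (abc) -> 0, (abcd) -> -1.
Now take the inner product of this character with each irreducible chi from the table, <chi_4*chi_5, chi> = (1/24) sum_C |C| (chi_4*chi_5)(C) conj(chi(C)):
  <chi_4*chi_5, chi_1> = (1/24)[1*(9)*conj(1) + 6*(-1)*conj(1) + 3*(1)*conj(1) + 8*(0)*conj(1) + 6*(-1)*conj(1)]
      = (1/24)[(9) + (-6) + (3) + (0) + (-6)] = 0/24 = 0
  <chi_4*chi_5, chi_2> = (1/24)[1*(9)*conj(1) + 6*(-1)*conj(-1) + 3*(1)*conj(1) + 8*(0)*conj(1) + 6*(-1)*conj(-1)]
      = (1/24)[(9) + (6) + (3) + (0) + (6)] = 24/24 = 1
  <chi_4*chi_5, chi_3> = (1/24)[1*(9)*conj(2) + 6*(-1)*conj(0) + 3*(1)*conj(2) + 8*(0)*conj(-1) + 6*(-1)*conj(0)]
      = (1/24)[(18) + (0) + (6) + (0) + (0)] = 24/24 = 1
  <chi_4*chi_5, chi_4> = (1/24)[1*(9)*conj(3) + 6*(-1)*conj(1) + 3*(1)*conj(-1) + 8*(0)*conj(0) + 6*(-1)*conj(-1)]
      = (1/24)[(27) + (-6) + (-3) + (0) + (6)] = 24/24 = 1
  <chi_4*chi_5, chi_5> = (1/24)[1*(9)*conj(3) + 6*(-1)*conj(-1) + 3*(1)*conj(-1) + 8*(0)*conj(0) + 6*(-1)*conj(1)]
      = (1/24)[(27) + (6) + (-3) + (0) + (-6)] = 24/24 = 1
Hence the multiplicities are chi_2: 1, chi_3: 1, chi_4: 1, chi_5: 1. Dimension check: dim(chi_4)*dim(chi_5) = 3*3 = 9 and sum (mult * dim) = 1*1 + 1*2 + 1*3 + 1*3 = 9.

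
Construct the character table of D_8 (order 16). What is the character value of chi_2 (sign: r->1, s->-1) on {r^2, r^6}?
Conjugacy classes: {e} of size 1, {r^4} of size 1, {r^1, r^7} of size 2, {r^2, r^6} of size 2, {r^3, r^5} of size 2, {s, sr^2, ...} of size 4, {sr, sr^3, ...} of size 4.
Character table:
  irrep \ class              {e} (size 1)  {r^4} (size 1)  {r^1, r^7} (size 2)  {r^2, r^6} (size 2)  {r^3, r^5} (size 2)  {s, sr^2, ...} (size 4)  {sr, sr^3, ...} (size 4)
  chi_1 (triv)               1             1               1                    1                    1                    1                        1                       
  chi_2 (sign: r->1, s->-1)  1             1               1                    1                    1                    -1                       -1                      
  chi_3 (r->-1, s->1)        1             1               -1                   1                    -1                   1                        -1                      
  chi_4 (r->-1, s->-1)       1             1               -1                   1                    -1                   -1                       1                       
  chi_5 (2d, j=1)            2             -2              sqrt(2)              0                    -sqrt(2)             0                        0                       
  chi_6 (2d, j=2)            2             2               0                    -2                   0                    0                        0                       
  chi_7 (2d, j=3)            2             -2              -sqrt(2)             0                    sqrt(2)              0                        0                       

Spot check: chi_2 (sign: r->1, s->-1) on {r^2, r^6} = 1.

Solution. D_8 has order 2*8 = 16 with 7 conjugacy classes, hence 7 irreducibles. Sum of squared dims 1 + 1 + 1 + 1 + 4 + 4 + 4 = 16 = |G|. Linear characters come from the abelianisation; the 2-dimensional irreps have character r^k -> 2*cos(2*pi*j*k/8), reflections -> 0.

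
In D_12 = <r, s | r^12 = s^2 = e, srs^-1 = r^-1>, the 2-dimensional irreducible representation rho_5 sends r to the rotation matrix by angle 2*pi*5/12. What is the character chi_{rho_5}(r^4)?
chi_{rho_5}(r^4) = 2*cos(2*pi*5*4/12) = -1

Justification: rho_5(r^4) is rotation by angle 2*pi*5*4/12, whose trace is 2*cos(2*pi*5*4/12) = -1.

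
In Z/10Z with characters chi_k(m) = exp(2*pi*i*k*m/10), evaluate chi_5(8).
chi_5(8) = zeta_10^40 = 1

Argument: chi_5(8) = zeta_10^(5*8) = zeta_10^40. Since zeta_10^10 = 1, this equals zeta_10^0 = exp(2*pi*i*0/10) = 1.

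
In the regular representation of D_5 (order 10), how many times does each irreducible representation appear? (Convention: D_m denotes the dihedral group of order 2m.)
Each irreducible V_i of dimension d_i appears with multiplicity d_i, i.e. rho_reg = (direct sum over all irreducibles V_i) d_i V_i. The irreducible dimensions for D_5 are 1, 1, 2, 2: 2 irreducibles of dimension 1, each with multiplicity 1; 2 irreducibles of dimension 2, each with multiplicity 2. Total dimension 2*1*1 + 2*2*2 = 10 = |G|.

Argument: General theorem: in the regular representation of a finite group G, each irreducible appears with multiplicity equal to its dimension. Check: dim(rho_reg) = sum d_i^2 = 1 + 1 + 4 + 4 = 10 = |G|.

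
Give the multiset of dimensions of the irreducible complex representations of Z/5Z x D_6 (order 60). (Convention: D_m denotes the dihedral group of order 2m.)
Dimensions: 1, 1, 1, 1, 1, 1, 1, 1, 1, 1, 1, 1, 1, 1, 1, 1, 1, 1, 1, 1, 2, 2, 2, 2, 2, 2, 2, 2, 2, 2

Why: There are 30 irreducibles (= number of conjugacy classes). Their dimensions d_i satisfy sum d_i^2 = |G| = 60: 1 + 1 + 1 + 1 + 1 + 1 + 1 + 1 + 1 + 1 + 1 + 1 + 1 + 1 + 1 + 1 + 1 + 1 + 1 + 1 + 4 + 4 + 4 + 4 + 4 + 4 + 4 + 4 + 4 + 4 = 60. (For the product with Z/5Z: each of the 5 1-dim characters of Z/5Z tensors with each irrep of D_6, giving 5 copies of each D_6-dimension.)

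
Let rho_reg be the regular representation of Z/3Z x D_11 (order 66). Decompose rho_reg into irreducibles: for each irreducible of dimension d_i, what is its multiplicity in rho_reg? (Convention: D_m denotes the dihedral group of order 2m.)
Each irreducible V_i of dimension d_i appears with multiplicity d_i, i.e. rho_reg = (direct sum over all irreducibles V_i) d_i V_i. The irreducible dimensions for Z/3Z x D_11 are 1, 1, 1, 1, 1, 1, 2, 2, 2, 2, 2, 2, 2, 2, 2, 2, 2, 2, 2, 2, 2: 6 irreducibles of dimension 1, each with multiplicity 1; 15 irreducibles of dimension 2, each with multiplicity 2. Total dimension 6*1*1 + 15*2*2 = 66 = |G|.

Solution. General theorem: in the regular representation of a finite group G, each irreducible appears with multiplicity equal to its dimension. Check: dim(rho_reg) = sum d_i^2 = 1 + 1 + 1 + 1 + 1 + 1 + 4 + 4 + 4 + 4 + 4 + 4 + 4 + 4 + 4 + 4 + 4 + 4 + 4 + 4 + 4 = 66 = |G|.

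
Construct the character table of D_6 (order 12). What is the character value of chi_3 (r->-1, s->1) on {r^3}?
Conjugacy classes: {e} of size 1, {r^3} of size 1, {r^1, r^5} of size 2, {r^2, r^4} of size 2, {s, sr^2, ...} of size 3, {sr, sr^3, ...} of size 3.
Character table:
  irrep \ class              {e} (size 1)  {r^3} (size 1)  {r^1, r^5} (size 2)  {r^2, r^4} (size 2)  {s, sr^2, ...} (size 3)  {sr, sr^3, ...} (size 3)
  chi_1 (triv)               1             1               1                    1                    1                        1                       
  chi_2 (sign: r->1, s->-1)  1             1               1                    1                    -1                       -1                      
  chi_3 (r->-1, s->1)        1             -1              -1                   1                    1                        -1                      
  chi_4 (r->-1, s->-1)       1             -1              -1                   1                    -1                       1                       
  chi_5 (2d, j=1)            2             -2              1                    -1                   0                        0                       
  chi_6 (2d, j=2)            2             2               -1                   -1                   0                        0                       

Spot check: chi_3 (r->-1, s->1) on {r^3} = -1.

Explanation: D_6 has order 2*6 = 12 with 6 conjugacy classes, hence 6 irreducibles. Sum of squared dims 1 + 1 + 1 + 1 + 4 + 4 = 12 = |G|. Linear characters come from the abelianisation; the 2-dimensional irreps have character r^k -> 2*cos(2*pi*j*k/6), reflections -> 0.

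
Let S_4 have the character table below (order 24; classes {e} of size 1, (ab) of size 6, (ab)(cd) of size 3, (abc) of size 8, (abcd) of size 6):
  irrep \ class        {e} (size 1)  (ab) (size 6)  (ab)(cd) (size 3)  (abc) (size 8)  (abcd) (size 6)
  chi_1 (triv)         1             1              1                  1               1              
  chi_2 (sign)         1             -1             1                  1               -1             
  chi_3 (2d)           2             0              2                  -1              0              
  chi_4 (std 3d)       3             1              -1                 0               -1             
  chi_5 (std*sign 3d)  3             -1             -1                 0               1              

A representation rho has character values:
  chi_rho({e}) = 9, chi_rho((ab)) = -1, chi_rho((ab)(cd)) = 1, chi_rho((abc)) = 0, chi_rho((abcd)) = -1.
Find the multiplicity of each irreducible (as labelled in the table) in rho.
Multiplicities: chi_1: 0, chi_2: 1, chi_3: 1, chi_4: 1, chi_5: 1.

Solution. Use <chi_rho, chi> = (1/|G|) sum_C |C| * chi_rho(C) * conj(chi(C)) with |G| = 24 for each irreducible chi in the table:
  <chi_rho, chi_1> = (1/24)[1*(9)*conj(1) + 6*(-1)*conj(1) + 3*(1)*conj(1) + 8*(0)*conj(1) + 6*(-1)*conj(1)]
      = (1/24)[(9) + (-6) + (3) + (0) + (-6)] = 0/24 = 0
  <chi_rho, chi_2> = (1/24)[1*(9)*conj(1) + 6*(-1)*conj(-1) + 3*(1)*conj(1) + 8*(0)*conj(1) + 6*(-1)*conj(-1)]
      = (1/24)[(9) + (6) + (3) + (0) + (6)] = 24/24 = 1
  <chi_rho, chi_3> = (1/24)[1*(9)*conj(2) + 6*(-1)*conj(0) + 3*(1)*conj(2) + 8*(0)*conj(-1) + 6*(-1)*conj(0)]
      = (1/24)[(18) + (0) + (6) + (0) + (0)] = 24/24 = 1
  <chi_rho, chi_4> = (1/24)[1*(9)*conj(3) + 6*(-1)*conj(1) + 3*(1)*conj(-1) + 8*(0)*conj(0) + 6*(-1)*conj(-1)]
      = (1/24)[(27) + (-6) + (-3) + (0) + (6)] = 24/24 = 1
  <chi_rho, chi_5> = (1/24)[1*(9)*conj(3) + 6*(-1)*conj(-1) + 3*(1)*conj(-1) + 8*(0)*conj(0) + 6*(-1)*conj(1)]
      = (1/24)[(27) + (6) + (-3) + (0) + (-6)] = 24/24 = 1
Dimension check: dim(rho) = sum (mult * dim) = 0*1 + 1*1 + 1*2 + 1*3 + 1*3 = 9 = chi_rho(e) = 9.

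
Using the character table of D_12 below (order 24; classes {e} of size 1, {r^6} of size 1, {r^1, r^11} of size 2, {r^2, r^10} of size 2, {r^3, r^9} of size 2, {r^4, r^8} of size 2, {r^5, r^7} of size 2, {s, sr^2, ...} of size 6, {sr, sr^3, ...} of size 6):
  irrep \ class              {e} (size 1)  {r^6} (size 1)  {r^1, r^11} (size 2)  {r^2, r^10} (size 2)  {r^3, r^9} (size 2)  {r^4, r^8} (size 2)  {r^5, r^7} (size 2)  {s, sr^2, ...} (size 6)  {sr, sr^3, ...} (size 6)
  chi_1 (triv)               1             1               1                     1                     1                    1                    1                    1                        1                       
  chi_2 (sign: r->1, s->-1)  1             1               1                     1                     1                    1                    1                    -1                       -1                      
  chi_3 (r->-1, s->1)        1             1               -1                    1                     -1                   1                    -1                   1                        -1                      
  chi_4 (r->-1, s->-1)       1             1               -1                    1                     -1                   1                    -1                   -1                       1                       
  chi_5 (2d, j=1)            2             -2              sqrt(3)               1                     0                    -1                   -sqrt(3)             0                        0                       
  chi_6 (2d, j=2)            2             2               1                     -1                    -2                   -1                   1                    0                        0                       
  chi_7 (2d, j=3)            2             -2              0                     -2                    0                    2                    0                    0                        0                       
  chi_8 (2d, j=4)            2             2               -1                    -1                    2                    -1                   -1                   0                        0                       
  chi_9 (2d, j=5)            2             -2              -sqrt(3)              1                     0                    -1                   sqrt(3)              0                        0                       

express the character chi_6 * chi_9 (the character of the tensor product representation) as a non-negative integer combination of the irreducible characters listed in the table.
chi_6 tensor chi_9 = chi_7 + chi_9 (all other irreducibles have multiplicity 0).

Explanation: The character of a tensor product is the pointwise product (chi_6 * chi_9)(C) = chi_6(C) * chi_9(C):
  {e}: (2)*(2), {r^6}: (2)*(-2), {r^1, r^11}: (1)*(-sqrt(3)), {r^2, r^10}: (-1)*(1), {r^3, r^9}: (-2)*(0), {r^4, r^8}: (-1)*(-1), {r^5, r^7}: (1)*(sqrt(3)), {s, sr^2, ...}: (0)*(0), {sr, sr^3, ...}: (0)*(0)
so (chi_6 * chi_9) takes values
  {e} -> 4, {r^6} -> -4, {r^1, r^11} -> -sqrt(3), {r^2, r^10} -> -1, {r^3, r^9} -> 0, {r^4, r^8} -> 1, {r^5, r^7} -> sqrt(3), {s, sr^2, ...} -> 0, {sr, sr^3, ...} -> 0.
Now take the inner product of this character with each irreducible chi from the table, <chi_6*chi_9, chi> = (1/24) sum_C |C| (chi_6*chi_9)(C) conj(chi(C)):
  <chi_6*chi_9, chi_1> = (1/24)[1*(4)*conj(1) + 1*(-4)*conj(1) + 2*(-sqrt(3))*conj(1) + 2*(-1)*conj(1) + 2*(0)*conj(1) + 2*(1)*conj(1) + 2*(sqrt(3))*conj(1) + 6*(0)*conj(1) + 6*(0)*conj(1)]
      = (1/24)[(4) + (-4) + (-2*sqrt(3)) + (-2) + (0) + (2) + (2*sqrt(3)) + (0) + (0)] = 0/24 = 0
  <chi_6*chi_9, chi_2> = (1/24)[1*(4)*conj(1) + 1*(-4)*conj(1) + 2*(-sqrt(3))*conj(1) + 2*(-1)*conj(1) + 2*(0)*conj(1) + 2*(1)*conj(1) + 2*(sqrt(3))*conj(1) + 6*(0)*conj(-1) + 6*(0)*conj(-1)]
      = (1/24)[(4) + (-4) + (-2*sqrt(3)) + (-2) + (0) + (2) + (2*sqrt(3)) + (0) + (0)] = 0/24 = 0
  <chi_6*chi_9, chi_3> = (1/24)[1*(4)*conj(1) + 1*(-4)*conj(1) + 2*(-sqrt(3))*conj(-1) + 2*(-1)*conj(1) + 2*(0)*conj(-1) + 2*(1)*conj(1) + 2*(sqrt(3))*conj(-1) + 6*(0)*conj(1) + 6*(0)*conj(-1)]
      = (1/24)[(4) + (-4) + (2*sqrt(3)) + (-2) + (0) + (2) + (-2*sqrt(3)) + (0) + (0)] = 0/24 = 0
  <chi_6*chi_9, chi_4> = (1/24)[1*(4)*conj(1) + 1*(-4)*conj(1) + 2*(-sqrt(3))*conj(-1) + 2*(-1)*conj(1) + 2*(0)*conj(-1) + 2*(1)*conj(1) + 2*(sqrt(3))*conj(-1) + 6*(0)*conj(-1) + 6*(0)*conj(1)]
      = (1/24)[(4) + (-4) + (2*sqrt(3)) + (-2) + (0) + (2) + (-2*sqrt(3)) + (0) + (0)] = 0/24 = 0
  <chi_6*chi_9, chi_5> = (1/24)[1*(4)*conj(2) + 1*(-4)*conj(-2) + 2*(-sqrt(3))*conj(sqrt(3)) + 2*(-1)*conj(1) + 2*(0)*conj(0) + 2*(1)*conj(-1) + 2*(sqrt(3))*conj(-sqrt(3)) + 6*(0)*conj(0) + 6*(0)*conj(0)]
      = (1/24)[(8) + (8) + (-6) + (-2) + (0) + (-2) + (-6) + (0) + (0)] = 0/24 = 0
  <chi_6*chi_9, chi_6> = (1/24)[1*(4)*conj(2) + 1*(-4)*conj(2) + 2*(-sqrt(3))*conj(1) + 2*(-1)*conj(-1) + 2*(0)*conj(-2) + 2*(1)*conj(-1) + 2*(sqrt(3))*conj(1) + 6*(0)*conj(0) + 6*(0)*conj(0)]
      = (1/24)[(8) + (-8) + (-2*sqrt(3)) + (2) + (0) + (-2) + (2*sqrt(3)) + (0) + (0)] = 0/24 = 0
  <chi_6*chi_9, chi_7> = (1/24)[1*(4)*conj(2) + 1*(-4)*conj(-2) + 2*(-sqrt(3))*conj(0) + 2*(-1)*conj(-2) + 2*(0)*conj(0) + 2*(1)*conj(2) + 2*(sqrt(3))*conj(0) + 6*(0)*conj(0) + 6*(0)*conj(0)]
      = (1/24)[(8) + (8) + (0) + (4) + (0) + (4) + (0) + (0) + (0)] = 24/24 = 1
  <chi_6*chi_9, chi_8> = (1/24)[1*(4)*conj(2) + 1*(-4)*conj(2) + 2*(-sqrt(3))*conj(-1) + 2*(-1)*conj(-1) + 2*(0)*conj(2) + 2*(1)*conj(-1) + 2*(sqrt(3))*conj(-1) + 6*(0)*conj(0) + 6*(0)*conj(0)]
      = (1/24)[(8) + (-8) + (2*sqrt(3)) + (2) + (0) + (-2) + (-2*sqrt(3)) + (0) + (0)] = 0/24 = 0
  <chi_6*chi_9, chi_9> = (1/24)[1*(4)*conj(2) + 1*(-4)*conj(-2) + 2*(-sqrt(3))*conj(-sqrt(3)) + 2*(-1)*conj(1) + 2*(0)*conj(0) + 2*(1)*conj(-1) + 2*(sqrt(3))*conj(sqrt(3)) + 6*(0)*conj(0) + 6*(0)*conj(0)]
      = (1/24)[(8) + (8) + (6) + (-2) + (0) + (-2) + (6) + (0) + (0)] = 24/24 = 1
Hence the multiplicities are chi_7: 1, chi_9: 1. Dimension check: dim(chi_6)*dim(chi_9) = 2*2 = 4 and sum (mult * dim) = 1*2 + 1*2 = 4.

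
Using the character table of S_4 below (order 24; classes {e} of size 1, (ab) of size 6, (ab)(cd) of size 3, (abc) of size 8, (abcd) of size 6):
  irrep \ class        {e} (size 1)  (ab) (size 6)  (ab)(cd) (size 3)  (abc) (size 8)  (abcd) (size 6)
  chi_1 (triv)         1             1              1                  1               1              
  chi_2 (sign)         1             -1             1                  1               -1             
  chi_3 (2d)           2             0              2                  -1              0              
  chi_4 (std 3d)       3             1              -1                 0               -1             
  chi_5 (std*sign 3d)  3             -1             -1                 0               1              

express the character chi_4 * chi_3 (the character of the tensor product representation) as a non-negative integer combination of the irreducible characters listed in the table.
chi_4 tensor chi_3 = chi_4 + chi_5 (all other irreducibles have multiplicity 0).

The character of a tensor product is the pointwise product (chi_4 * chi_3)(C) = chi_4(C) * chi_3(C):
  {e}: (3)*(2), (ab): (1)*(0), (ab)(cd): (-1)*(2), (abc): (0)*(-1), (abcd): (-1)*(0)
so (chi_4 * chi_3) takes values
  {e} -> 6, (ab) -> 0, (ab)(cd) -> -2, (abc) -> 0, (abcd) -> 0.
Now take the inner product of this character with each irreducible chi from the table, <chi_4*chi_3, chi> = (1/24) sum_C |C| (chi_4*chi_3)(C) conj(chi(C)):
  <chi_4*chi_3, chi_1> = (1/24)[1*(6)*conj(1) + 6*(0)*conj(1) + 3*(-2)*conj(1) + 8*(0)*conj(1) + 6*(0)*conj(1)]
      = (1/24)[(6) + (0) + (-6) + (0) + (0)] = 0/24 = 0
  <chi_4*chi_3, chi_2> = (1/24)[1*(6)*conj(1) + 6*(0)*conj(-1) + 3*(-2)*conj(1) + 8*(0)*conj(1) + 6*(0)*conj(-1)]
      = (1/24)[(6) + (0) + (-6) + (0) + (0)] = 0/24 = 0
  <chi_4*chi_3, chi_3> = (1/24)[1*(6)*conj(2) + 6*(0)*conj(0) + 3*(-2)*conj(2) + 8*(0)*conj(-1) + 6*(0)*conj(0)]
      = (1/24)[(12) + (0) + (-12) + (0) + (0)] = 0/24 = 0
  <chi_4*chi_3, chi_4> = (1/24)[1*(6)*conj(3) + 6*(0)*conj(1) + 3*(-2)*conj(-1) + 8*(0)*conj(0) + 6*(0)*conj(-1)]
      = (1/24)[(18) + (0) + (6) + (0) + (0)] = 24/24 = 1
  <chi_4*chi_3, chi_5> = (1/24)[1*(6)*conj(3) + 6*(0)*conj(-1) + 3*(-2)*conj(-1) + 8*(0)*conj(0) + 6*(0)*conj(1)]
      = (1/24)[(18) + (0) + (6) + (0) + (0)] = 24/24 = 1
Hence the multiplicities are chi_4: 1, chi_5: 1. Dimension check: dim(chi_4)*dim(chi_3) = 3*2 = 6 and sum (mult * dim) = 1*3 + 1*3 = 6.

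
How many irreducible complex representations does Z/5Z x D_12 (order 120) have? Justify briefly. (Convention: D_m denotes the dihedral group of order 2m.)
45

Solution. The number of irreducible complex representations of a finite group equals its number of conjugacy classes. For a direct product, #classes(G x H) = #classes(G) * #classes(H). Z/5Z has 5 classes (abelian), D_12 has 9 classes, so 5 * 9 = 45, so Z/5Z x D_12 (order 120) has exactly 45 irreducible complex representations.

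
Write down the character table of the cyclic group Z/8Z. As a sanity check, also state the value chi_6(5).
Character table of Z/8Z (irreps indexed chi_0,...,chi_7 with chi_k(m) = zeta_8^(k*m), zeta_8 = exp(2*pi*i/8)):
  irrep \ class  {0} (size 1)  {1} (size 1)    {2} (size 1)  {3} (size 1)    {4} (size 1)  {5} (size 1)    {6} (size 1)  {7} (size 1)  
  chi_0          1             1               1             1               1             1               1             1             
  chi_1          1             exp(I*pi/4)     I             exp(3*I*pi/4)   -1            exp(-3*I*pi/4)  -I            exp(-I*pi/4)  
  chi_2          1             I               -1            -I              1             I               -1            -I            
  chi_3          1             exp(3*I*pi/4)   -I            exp(I*pi/4)     -1            exp(-I*pi/4)    I             exp(-3*I*pi/4)
  chi_4          1             -1              1             -1              1             -1              1             -1            
  chi_5          1             exp(-3*I*pi/4)  I             exp(-I*pi/4)    -1            exp(I*pi/4)     -I            exp(3*I*pi/4) 
  chi_6          1             -I              -1            I               1             -I              -1            I             
  chi_7          1             exp(-I*pi/4)    -I            exp(-3*I*pi/4)  -1            exp(3*I*pi/4)   I             exp(I*pi/4)   

Spot check: chi_6(5) = zeta_8^(6*5) = zeta_8^30 = -I.

Working: Z/8Z is abelian, so all 8 irreducible complex representations are 1-dimensional. They are given by chi_k(m) = zeta_8^(k*m) for k = 0,...,7. Row orthogonality: sum_m chi_k(m) conj(chi_l(m)) = 8 * [k = l].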